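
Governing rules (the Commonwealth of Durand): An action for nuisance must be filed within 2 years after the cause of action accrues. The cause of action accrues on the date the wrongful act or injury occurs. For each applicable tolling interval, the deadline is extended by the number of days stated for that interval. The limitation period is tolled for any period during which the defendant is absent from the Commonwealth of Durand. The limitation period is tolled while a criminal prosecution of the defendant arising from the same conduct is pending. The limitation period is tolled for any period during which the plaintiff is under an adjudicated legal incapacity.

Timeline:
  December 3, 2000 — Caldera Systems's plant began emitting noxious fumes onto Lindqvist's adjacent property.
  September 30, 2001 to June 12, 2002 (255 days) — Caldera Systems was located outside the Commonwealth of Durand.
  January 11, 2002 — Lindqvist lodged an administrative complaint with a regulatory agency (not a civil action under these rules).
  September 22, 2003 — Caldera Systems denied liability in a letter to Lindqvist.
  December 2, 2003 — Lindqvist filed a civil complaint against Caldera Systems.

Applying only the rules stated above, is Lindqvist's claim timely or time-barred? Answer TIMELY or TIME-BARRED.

TIME-BARRED

The claim accrued on December 3, 2000, when the wrongful act occurred.
Adding the 2 years base period to December 3, 2000 gives a deadline of December 3, 2002, before any tolling.
The defendant's absence from the jurisdiction from September 30, 2001 to June 12, 2002 tolled the period for 255 days, extending the deadline to August 15, 2003.
Nothing else in the chronology tolls or restarts the period.
Lindqvist filed on December 2, 2003, after the August 15, 2003 deadline, so the action is time-barred.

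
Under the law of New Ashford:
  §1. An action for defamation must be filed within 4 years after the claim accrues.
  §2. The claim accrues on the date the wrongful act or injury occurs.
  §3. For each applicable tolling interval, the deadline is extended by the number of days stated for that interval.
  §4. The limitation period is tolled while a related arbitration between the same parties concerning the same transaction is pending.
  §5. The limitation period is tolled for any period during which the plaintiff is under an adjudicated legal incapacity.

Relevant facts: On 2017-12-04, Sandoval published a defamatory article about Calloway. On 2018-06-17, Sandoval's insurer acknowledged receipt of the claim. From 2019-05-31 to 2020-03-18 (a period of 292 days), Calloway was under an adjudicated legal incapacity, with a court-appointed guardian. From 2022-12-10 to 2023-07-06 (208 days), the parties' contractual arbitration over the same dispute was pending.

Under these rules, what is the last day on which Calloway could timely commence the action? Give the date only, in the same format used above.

The claim accrued on 2017-12-04, the date of the act.
4 years from 2017-12-04 is 2021-12-04.
The plaintiff's legal incapacity from 2019-05-31 to 2020-03-18 tolled the period for 292 days, extending the deadline to 2022-09-22.
The pending related arbitration starting 2022-12-10 came too late — the period had run on 2022-09-22 — and so does not extend the deadline.
None of the other events listed affects the running of the period under the stated rules.

2022-09-22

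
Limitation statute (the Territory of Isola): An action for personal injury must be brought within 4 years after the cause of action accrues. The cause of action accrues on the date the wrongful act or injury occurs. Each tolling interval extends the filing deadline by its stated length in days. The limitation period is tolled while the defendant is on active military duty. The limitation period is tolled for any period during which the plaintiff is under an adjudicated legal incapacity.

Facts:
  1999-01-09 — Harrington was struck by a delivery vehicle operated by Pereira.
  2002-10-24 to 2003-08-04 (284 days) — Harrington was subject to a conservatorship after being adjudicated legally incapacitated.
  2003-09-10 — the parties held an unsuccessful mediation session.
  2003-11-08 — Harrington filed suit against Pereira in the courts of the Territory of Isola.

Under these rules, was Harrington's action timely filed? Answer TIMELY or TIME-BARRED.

TIME-BARRED

The limitation period began to run on 1999-01-09.
The untolled deadline — 4 years after 1999-01-09 — is 2003-01-09.
The period was tolled for 284 days by the plaintiff's legal incapacity (2002-10-24 to 2003-08-04), pushing the deadline to 2003-10-20.
None of the other events listed affects the running of the period under the stated rules.
Filing on 2003-11-08 missed the 2003-10-20 deadline — the action is time-barred.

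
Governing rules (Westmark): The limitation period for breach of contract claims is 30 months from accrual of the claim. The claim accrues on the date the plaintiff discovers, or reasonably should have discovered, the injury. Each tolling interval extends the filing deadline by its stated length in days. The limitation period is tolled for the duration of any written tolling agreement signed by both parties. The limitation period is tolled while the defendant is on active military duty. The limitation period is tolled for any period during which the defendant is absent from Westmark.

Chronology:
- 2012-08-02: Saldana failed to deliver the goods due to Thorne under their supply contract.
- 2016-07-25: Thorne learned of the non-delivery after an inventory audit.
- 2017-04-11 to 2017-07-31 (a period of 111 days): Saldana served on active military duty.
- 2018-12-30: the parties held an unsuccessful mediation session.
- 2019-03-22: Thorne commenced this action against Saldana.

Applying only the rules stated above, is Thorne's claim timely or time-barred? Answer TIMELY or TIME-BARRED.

Under the discovery rule, the claim accrued on 2016-07-25, when Thorne discovered the injury — not on the 2012-08-02 date of the underlying act.
Adding the 30 months base period to 2016-07-25 gives a deadline of 2019-01-25, before any tolling.
The defendant's active military service from 2017-04-11 to 2017-07-31 tolled the period for 111 days, extending the deadline to 2019-05-16.
None of the other events listed affects the running of the period under the stated rules.
Thorne filed on 2019-03-22, before the 2019-05-16 deadline, so the action is timely.

TIMELY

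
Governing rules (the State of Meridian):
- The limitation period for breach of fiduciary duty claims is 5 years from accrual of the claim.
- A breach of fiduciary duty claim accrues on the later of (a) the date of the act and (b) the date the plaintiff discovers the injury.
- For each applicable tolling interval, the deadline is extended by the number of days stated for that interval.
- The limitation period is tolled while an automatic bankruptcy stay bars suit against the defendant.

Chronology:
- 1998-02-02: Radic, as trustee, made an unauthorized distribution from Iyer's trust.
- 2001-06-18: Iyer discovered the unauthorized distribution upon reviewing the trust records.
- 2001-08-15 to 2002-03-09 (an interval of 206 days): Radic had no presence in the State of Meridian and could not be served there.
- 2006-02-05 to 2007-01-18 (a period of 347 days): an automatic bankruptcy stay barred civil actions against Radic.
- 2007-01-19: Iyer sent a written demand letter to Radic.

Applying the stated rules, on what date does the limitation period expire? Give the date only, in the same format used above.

2007-05-31

Taking the later of the act (1998-02-02) and discovery (2001-06-18), the claim accrued on 2001-06-18.
The untolled deadline — 5 years after 2001-06-18 — is 2006-06-18.
The period was tolled for 347 days by the automatic bankruptcy stay (2006-02-05 to 2007-01-18), pushing the deadline to 2007-05-31.
The defendant's absence from the jurisdiction from 2001-08-15 to 2002-03-09 does not toll the period, because no stated rule makes the defendant's absence a tolling event.
Nothing else in the chronology tolls or restarts the period.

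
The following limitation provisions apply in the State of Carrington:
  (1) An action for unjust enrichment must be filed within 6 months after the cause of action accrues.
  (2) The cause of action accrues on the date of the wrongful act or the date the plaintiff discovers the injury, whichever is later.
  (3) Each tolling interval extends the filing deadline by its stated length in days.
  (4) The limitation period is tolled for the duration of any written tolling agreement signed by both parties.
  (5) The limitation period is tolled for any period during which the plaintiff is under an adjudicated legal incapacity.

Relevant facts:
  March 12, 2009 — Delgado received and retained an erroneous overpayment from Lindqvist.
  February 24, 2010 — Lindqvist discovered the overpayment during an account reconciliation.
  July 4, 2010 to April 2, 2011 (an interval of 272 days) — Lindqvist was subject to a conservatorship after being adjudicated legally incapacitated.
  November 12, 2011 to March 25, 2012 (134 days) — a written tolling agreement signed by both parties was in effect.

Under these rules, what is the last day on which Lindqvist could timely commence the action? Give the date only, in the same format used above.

Taking the later of the act (March 12, 2009) and discovery (February 24, 2010), the claim accrued on February 24, 2010.
6 months from February 24, 2010 is August 24, 2010.
The period was tolled for 272 days by the plaintiff's legal incapacity (July 4, 2010 to April 2, 2011), pushing the deadline to May 23, 2011.
The written tolling agreement from November 12, 2011 to March 25, 2012 began after the period had already run on May 23, 2011, so it has no tolling effect.

May 23, 2011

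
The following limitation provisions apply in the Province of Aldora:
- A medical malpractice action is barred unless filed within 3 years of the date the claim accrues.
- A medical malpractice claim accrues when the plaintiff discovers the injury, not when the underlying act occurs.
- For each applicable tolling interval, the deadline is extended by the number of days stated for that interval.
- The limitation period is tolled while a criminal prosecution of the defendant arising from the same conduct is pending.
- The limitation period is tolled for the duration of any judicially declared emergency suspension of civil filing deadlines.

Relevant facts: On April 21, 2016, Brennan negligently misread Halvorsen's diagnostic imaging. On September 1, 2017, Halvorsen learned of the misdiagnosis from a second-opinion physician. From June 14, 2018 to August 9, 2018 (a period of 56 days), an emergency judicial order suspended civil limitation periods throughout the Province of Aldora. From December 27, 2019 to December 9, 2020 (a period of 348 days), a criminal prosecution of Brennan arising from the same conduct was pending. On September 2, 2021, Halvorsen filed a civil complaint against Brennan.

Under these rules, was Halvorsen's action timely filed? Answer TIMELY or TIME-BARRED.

Under the discovery rule, the claim accrued on September 1, 2017, when Halvorsen discovered the injury — not on the April 21, 2016 date of the underlying act.
3 years from September 1, 2017 is September 1, 2020.
The emergency suspension of filing deadlines from June 14, 2018 to August 9, 2018 tolled the period for 56 days, extending the deadline to October 27, 2020.
The pending criminal prosecution from December 27, 2019 to December 9, 2020 tolled the period for 348 days, extending the deadline to October 10, 2021.
Filing on September 2, 2021 beat the October 10, 2021 deadline — the action is timely.

TIMELY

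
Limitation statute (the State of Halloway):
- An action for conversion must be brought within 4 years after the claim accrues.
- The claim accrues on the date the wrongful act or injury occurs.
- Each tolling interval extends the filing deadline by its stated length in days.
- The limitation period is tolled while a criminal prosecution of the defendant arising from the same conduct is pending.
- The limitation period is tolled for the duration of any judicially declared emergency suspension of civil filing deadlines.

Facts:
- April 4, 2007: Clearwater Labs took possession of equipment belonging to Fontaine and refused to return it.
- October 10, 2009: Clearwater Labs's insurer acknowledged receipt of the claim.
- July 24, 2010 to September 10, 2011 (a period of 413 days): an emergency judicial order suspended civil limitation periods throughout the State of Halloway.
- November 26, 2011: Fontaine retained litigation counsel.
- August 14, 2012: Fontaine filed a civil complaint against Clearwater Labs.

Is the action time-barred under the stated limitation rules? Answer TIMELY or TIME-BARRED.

The claim accrued on April 4, 2007, the date of the act.
The untolled deadline — 4 years after April 4, 2007 — is April 4, 2011.
The emergency suspension of filing deadlines from July 24, 2010 to September 10, 2011 tolled the period for 413 days, extending the deadline to May 21, 2012.
The other events in the timeline have no effect on the limitation period under the stated rules.
Filing on August 14, 2012 missed the May 21, 2012 deadline — the action is time-barred.

TIME-BARRED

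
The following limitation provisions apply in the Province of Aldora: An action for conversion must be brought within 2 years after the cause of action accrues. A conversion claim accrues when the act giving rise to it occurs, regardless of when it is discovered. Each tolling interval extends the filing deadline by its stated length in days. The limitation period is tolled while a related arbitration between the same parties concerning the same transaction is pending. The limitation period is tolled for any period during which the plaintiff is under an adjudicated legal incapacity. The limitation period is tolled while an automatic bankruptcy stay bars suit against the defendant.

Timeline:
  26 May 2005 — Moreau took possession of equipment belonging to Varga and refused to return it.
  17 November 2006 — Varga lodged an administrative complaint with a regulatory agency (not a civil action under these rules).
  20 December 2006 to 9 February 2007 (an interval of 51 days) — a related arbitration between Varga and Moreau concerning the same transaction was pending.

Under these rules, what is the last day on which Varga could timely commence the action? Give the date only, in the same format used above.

The cause of action accrued on 26 May 2005, the date of the act.
The untolled deadline — 2 years after 26 May 2005 — is 26 May 2007.
The period was tolled for 51 days by the pending related arbitration (20 December 2006 to 9 February 2007), pushing the deadline to 16 July 2007.
Nothing else in the chronology tolls or restarts the period.

16 July 2007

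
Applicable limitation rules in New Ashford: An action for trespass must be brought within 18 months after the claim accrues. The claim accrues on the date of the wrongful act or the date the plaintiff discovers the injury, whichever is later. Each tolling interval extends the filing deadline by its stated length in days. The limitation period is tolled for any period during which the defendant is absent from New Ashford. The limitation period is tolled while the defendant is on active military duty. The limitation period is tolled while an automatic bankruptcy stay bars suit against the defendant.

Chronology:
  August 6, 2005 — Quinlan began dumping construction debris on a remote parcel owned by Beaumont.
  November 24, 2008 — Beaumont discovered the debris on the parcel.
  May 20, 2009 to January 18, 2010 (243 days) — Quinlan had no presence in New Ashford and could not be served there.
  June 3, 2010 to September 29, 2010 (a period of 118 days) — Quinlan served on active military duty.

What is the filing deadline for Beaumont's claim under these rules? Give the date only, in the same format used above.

Taking the later of the act (August 6, 2005) and discovery (November 24, 2008), the claim accrued on November 24, 2008.
18 months from November 24, 2008 is May 24, 2010.
The defendant's absence from the jurisdiction from May 20, 2009 to January 18, 2010 tolled the period for 243 days, extending the deadline to January 22, 2011.
Because the defendant's active military service ran from June 3, 2010 to September 29, 2010, the deadline is extended by 118 days to May 20, 2011.

May 20, 2011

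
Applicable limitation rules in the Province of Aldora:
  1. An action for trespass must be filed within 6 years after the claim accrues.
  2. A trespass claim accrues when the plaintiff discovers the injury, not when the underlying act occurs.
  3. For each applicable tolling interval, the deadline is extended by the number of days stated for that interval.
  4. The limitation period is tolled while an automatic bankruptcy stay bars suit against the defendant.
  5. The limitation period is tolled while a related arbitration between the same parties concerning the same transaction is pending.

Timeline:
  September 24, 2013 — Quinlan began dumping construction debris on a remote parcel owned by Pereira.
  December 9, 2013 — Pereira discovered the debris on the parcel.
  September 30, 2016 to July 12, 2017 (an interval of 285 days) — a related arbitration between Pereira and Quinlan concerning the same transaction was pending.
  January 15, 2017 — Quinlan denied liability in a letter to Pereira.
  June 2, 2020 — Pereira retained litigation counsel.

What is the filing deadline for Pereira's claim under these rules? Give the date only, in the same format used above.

The claim did not accrue until Pereira discovered the injury on December 9, 2013; the September 24, 2013 act date does not start the clock under the stated rule.
6 years from December 9, 2013 is December 9, 2019.
Because the pending related arbitration ran from September 30, 2016 to July 12, 2017, the deadline is extended by 285 days to September 19, 2020.
None of the other events listed affects the running of the period under the stated rules.

September 19, 2020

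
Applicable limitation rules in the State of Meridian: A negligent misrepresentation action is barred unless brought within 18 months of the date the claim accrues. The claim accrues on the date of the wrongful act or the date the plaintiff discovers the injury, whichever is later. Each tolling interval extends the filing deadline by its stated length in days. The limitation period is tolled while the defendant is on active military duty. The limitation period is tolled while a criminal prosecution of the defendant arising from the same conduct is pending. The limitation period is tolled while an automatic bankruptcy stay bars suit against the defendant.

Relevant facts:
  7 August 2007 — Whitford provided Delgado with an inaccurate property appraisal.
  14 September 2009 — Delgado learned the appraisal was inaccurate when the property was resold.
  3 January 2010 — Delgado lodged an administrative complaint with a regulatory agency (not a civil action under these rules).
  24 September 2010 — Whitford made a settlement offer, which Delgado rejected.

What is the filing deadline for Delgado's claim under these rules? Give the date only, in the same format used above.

Taking the later of the act (7 August 2007) and discovery (14 September 2009), the claim accrued on 14 September 2009.
18 months from 14 September 2009 is 14 March 2011.
The other events in the timeline have no effect on the limitation period under the stated rules.

14 March 2011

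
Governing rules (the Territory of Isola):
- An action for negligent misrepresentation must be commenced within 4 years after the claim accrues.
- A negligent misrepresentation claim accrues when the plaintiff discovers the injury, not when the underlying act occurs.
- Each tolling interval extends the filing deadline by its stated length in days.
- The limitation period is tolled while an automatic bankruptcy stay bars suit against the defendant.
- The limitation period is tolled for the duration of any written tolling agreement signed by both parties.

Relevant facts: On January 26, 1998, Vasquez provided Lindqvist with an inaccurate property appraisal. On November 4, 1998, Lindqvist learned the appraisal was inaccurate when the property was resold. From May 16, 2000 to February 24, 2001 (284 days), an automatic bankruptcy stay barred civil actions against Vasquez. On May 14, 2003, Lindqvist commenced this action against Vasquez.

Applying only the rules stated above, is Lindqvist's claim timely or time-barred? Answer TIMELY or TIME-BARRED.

TIMELY

Accrual is tied to discovery, so the period began on November 4, 1998 rather than on January 26, 1998 when the act occurred.
4 years from November 4, 1998 is November 4, 2002.
Because the automatic bankruptcy stay ran from May 16, 2000 to February 24, 2001, the deadline is extended by 284 days to August 15, 2003.
The May 14, 2003 filing precedes the August 15, 2003 deadline; the claim is timely.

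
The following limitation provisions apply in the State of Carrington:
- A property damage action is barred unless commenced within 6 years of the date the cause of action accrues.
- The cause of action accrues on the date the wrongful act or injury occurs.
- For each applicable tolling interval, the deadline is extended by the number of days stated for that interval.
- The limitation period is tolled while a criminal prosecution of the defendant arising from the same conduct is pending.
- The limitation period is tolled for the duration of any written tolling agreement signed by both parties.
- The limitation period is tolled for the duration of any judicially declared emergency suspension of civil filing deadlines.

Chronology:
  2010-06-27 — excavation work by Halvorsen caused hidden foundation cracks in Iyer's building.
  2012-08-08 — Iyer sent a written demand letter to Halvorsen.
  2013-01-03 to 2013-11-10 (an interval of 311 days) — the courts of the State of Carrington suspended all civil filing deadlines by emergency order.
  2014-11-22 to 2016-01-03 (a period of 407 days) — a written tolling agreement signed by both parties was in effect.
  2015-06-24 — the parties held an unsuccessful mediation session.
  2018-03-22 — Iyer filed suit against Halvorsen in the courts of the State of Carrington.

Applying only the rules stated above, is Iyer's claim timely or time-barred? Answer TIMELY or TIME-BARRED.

TIMELY

The limitation period began to run on 2010-06-27.
The untolled deadline — 6 years after 2010-06-27 — is 2016-06-27.
The emergency suspension of filing deadlines from 2013-01-03 to 2013-11-10 tolled the period for 311 days, extending the deadline to 2017-05-04.
The written tolling agreement from 2014-11-22 to 2016-01-03 tolled the period for 407 days, extending the deadline to 2018-06-15.
None of the other events listed affects the running of the period under the stated rules.
Filing on 2018-03-22 beat the 2018-06-15 deadline — the action is timely.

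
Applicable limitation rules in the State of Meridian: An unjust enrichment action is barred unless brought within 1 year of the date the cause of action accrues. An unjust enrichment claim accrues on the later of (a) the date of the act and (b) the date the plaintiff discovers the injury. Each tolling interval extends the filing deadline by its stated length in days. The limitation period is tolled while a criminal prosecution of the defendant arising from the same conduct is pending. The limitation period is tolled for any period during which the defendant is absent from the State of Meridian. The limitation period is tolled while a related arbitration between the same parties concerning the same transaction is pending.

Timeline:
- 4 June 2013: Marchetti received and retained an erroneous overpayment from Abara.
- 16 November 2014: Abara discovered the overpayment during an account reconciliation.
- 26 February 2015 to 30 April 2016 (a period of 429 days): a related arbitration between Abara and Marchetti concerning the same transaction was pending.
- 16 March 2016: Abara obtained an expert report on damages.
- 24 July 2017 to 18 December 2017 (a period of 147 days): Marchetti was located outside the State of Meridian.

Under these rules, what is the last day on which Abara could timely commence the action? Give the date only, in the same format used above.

The claim accrued on 16 November 2014 — the later of the 4 June 2013 act and the 16 November 2014 discovery.
1 year from 16 November 2014 is 16 November 2015.
Because the pending related arbitration ran from 26 February 2015 to 30 April 2016, the deadline is extended by 429 days to 18 January 2017.
By the time the defendant's absence from the jurisdiction began on 24 July 2017, the limitation period had already expired on 18 January 2017; that interval cannot revive it.
Nothing else in the chronology tolls or restarts the period.

18 January 2017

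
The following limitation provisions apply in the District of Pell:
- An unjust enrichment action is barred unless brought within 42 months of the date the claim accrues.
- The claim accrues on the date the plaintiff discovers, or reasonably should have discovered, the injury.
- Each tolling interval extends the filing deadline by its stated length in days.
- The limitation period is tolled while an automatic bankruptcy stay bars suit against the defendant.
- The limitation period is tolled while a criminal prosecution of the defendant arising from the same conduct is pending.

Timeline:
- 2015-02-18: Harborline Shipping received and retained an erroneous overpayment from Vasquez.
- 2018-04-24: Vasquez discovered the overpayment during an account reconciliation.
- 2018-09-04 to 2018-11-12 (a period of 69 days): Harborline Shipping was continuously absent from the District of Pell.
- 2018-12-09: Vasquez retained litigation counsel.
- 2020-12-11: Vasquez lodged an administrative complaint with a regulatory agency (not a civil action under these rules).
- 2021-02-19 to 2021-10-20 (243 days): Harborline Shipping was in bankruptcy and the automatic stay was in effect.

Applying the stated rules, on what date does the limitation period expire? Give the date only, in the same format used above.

The claim did not accrue until Vasquez discovered the injury on 2018-04-24; the 2015-02-18 act date does not start the clock under the stated rule.
Adding the 42 months base period to 2018-04-24 gives a deadline of 2021-10-24, before any tolling.
The automatic bankruptcy stay from 2021-02-19 to 2021-10-20 tolled the period for 243 days, extending the deadline to 2022-06-24.
Although the defendant's absence ran from 2018-09-04 to 2018-11-12, the stated rules do not make that a tolling event, so it is disregarded.
Nothing else in the chronology tolls or restarts the period.

2022-06-24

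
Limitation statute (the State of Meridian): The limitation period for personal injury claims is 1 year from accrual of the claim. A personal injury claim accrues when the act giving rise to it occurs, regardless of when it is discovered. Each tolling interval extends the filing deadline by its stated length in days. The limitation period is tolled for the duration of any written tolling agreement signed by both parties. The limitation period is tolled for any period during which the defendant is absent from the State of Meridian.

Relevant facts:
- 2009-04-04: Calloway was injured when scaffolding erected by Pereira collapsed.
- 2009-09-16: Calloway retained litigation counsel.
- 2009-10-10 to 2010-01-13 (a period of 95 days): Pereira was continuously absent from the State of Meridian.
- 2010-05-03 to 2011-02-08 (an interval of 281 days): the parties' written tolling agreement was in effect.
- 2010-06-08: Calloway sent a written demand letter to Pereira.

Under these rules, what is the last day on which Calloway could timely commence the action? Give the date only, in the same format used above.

2011-04-15

The limitation period began to run on 2009-04-04.
1 year from 2009-04-04 is 2010-04-04.
The period was tolled for 95 days by the defendant's absence from the jurisdiction (2009-10-10 to 2010-01-13), pushing the deadline to 2010-07-08.
The written tolling agreement from 2010-05-03 to 2011-02-08 tolled the period for 281 days, extending the deadline to 2011-04-15.
Nothing else in the chronology tolls or restarts the period.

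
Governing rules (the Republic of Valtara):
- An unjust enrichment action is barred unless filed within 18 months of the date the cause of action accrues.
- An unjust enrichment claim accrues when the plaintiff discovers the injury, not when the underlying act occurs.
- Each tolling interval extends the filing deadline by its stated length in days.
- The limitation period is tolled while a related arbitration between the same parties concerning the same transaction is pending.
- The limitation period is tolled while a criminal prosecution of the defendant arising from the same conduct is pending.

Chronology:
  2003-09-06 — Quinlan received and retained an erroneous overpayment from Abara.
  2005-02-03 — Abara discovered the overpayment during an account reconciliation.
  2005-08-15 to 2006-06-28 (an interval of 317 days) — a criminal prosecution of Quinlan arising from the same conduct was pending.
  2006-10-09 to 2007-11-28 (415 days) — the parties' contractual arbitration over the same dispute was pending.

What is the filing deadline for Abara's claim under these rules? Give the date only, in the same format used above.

Under the discovery rule, the claim accrued on 2005-02-03, when Abara discovered the injury — not on the 2003-09-06 date of the underlying act.
Adding the 18 months base period to 2005-02-03 gives a deadline of 2006-08-03, before any tolling.
Because the pending criminal prosecution ran from 2005-08-15 to 2006-06-28, the deadline is extended by 317 days to 2007-06-16.
The period was tolled for 415 days by the pending related arbitration (2006-10-09 to 2007-11-28), pushing the deadline to 2008-08-04.

2008-08-04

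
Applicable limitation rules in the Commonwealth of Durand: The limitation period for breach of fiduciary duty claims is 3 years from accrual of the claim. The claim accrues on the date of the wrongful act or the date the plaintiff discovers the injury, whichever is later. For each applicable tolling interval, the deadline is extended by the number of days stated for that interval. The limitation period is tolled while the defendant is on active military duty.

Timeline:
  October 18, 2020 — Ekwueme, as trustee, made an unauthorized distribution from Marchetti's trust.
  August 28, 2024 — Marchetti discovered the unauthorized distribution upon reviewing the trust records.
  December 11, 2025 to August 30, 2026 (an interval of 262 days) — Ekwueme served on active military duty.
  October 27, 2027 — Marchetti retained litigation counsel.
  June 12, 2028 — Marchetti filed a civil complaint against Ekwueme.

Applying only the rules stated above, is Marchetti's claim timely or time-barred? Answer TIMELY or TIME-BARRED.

The claim accrued on August 28, 2024 — the later of the October 18, 2020 act and the August 28, 2024 discovery.
3 years from August 28, 2024 is August 28, 2027.
The defendant's active military service from December 11, 2025 to August 30, 2026 tolled the period for 262 days, extending the deadline to May 16, 2028.
Nothing else in the chronology tolls or restarts the period.
Filing on June 12, 2028 missed the May 16, 2028 deadline — the action is time-barred.

TIME-BARRED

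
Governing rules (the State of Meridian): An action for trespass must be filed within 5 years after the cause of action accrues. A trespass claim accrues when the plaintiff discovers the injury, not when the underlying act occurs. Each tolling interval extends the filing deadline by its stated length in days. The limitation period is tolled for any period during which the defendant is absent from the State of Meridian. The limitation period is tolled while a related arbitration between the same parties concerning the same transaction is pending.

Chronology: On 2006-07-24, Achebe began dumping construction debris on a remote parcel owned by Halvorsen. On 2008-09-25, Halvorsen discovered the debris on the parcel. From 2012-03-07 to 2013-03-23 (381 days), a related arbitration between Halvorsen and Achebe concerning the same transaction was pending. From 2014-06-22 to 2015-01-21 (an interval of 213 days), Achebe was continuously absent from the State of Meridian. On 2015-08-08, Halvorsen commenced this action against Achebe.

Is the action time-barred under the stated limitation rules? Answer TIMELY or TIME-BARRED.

TIME-BARRED

Accrual is tied to discovery, so the period began on 2008-09-25 rather than on 2006-07-24 when the act occurred.
Adding the 5 years base period to 2008-09-25 gives a deadline of 2013-09-25, before any tolling.
The pending related arbitration from 2012-03-07 to 2013-03-23 tolled the period for 381 days, extending the deadline to 2014-10-11.
Because the defendant's absence from the jurisdiction ran from 2014-06-22 to 2015-01-21, the deadline is extended by 213 days to 2015-05-12.
The 2015-08-08 filing falls after the 2015-05-12 deadline; the claim is time-barred.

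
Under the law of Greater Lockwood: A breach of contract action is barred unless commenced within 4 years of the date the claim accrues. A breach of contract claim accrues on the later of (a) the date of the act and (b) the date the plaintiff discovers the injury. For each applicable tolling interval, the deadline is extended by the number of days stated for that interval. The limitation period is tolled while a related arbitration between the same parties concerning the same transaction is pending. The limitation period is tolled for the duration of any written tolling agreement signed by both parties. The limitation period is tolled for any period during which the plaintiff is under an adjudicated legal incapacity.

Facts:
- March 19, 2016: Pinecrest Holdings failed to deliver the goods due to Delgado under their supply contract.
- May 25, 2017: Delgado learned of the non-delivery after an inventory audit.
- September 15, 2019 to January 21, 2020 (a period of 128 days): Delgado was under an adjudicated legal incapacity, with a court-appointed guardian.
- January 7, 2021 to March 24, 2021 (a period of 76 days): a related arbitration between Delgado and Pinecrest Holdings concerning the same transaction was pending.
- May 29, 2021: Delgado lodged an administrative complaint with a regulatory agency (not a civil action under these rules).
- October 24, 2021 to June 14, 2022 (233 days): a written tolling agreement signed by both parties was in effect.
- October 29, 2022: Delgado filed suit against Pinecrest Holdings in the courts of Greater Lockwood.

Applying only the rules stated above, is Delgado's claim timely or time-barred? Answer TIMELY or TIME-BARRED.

Because discovery on May 25, 2017 post-dates the March 19, 2016 act, accrual under the later-of rule falls on May 25, 2017.
4 years from May 25, 2017 is May 25, 2021.
The plaintiff's legal incapacity from September 15, 2019 to January 21, 2020 tolled the period for 128 days, extending the deadline to September 30, 2021.
Because the pending related arbitration ran from January 7, 2021 to March 24, 2021, the deadline is extended by 76 days to December 15, 2021.
The period was tolled for 233 days by the written tolling agreement (October 24, 2021 to June 14, 2022), pushing the deadline to August 5, 2022.
None of the other events listed affects the running of the period under the stated rules.
The October 29, 2022 filing falls after the August 5, 2022 deadline; the claim is time-barred.

TIME-BARRED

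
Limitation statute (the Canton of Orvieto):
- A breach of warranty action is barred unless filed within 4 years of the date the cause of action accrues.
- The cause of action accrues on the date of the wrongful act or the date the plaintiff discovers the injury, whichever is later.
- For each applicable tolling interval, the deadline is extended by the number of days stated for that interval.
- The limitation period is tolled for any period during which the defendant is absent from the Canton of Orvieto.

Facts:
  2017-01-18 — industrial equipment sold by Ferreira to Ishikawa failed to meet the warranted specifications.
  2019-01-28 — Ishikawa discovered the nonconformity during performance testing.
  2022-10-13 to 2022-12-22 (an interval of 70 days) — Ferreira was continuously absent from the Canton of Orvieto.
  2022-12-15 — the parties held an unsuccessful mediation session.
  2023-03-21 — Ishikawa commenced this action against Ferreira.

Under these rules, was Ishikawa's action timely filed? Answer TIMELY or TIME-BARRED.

TIMELY

Because discovery on 2019-01-28 post-dates the 2017-01-18 act, accrual under the later-of rule falls on 2019-01-28.
The untolled deadline — 4 years after 2019-01-28 — is 2023-01-28.
The defendant's absence from the jurisdiction from 2022-10-13 to 2022-12-22 tolled the period for 70 days, extending the deadline to 2023-04-08.
Nothing else in the chronology tolls or restarts the period.
The 2023-03-21 filing precedes the 2023-04-08 deadline; the claim is timely.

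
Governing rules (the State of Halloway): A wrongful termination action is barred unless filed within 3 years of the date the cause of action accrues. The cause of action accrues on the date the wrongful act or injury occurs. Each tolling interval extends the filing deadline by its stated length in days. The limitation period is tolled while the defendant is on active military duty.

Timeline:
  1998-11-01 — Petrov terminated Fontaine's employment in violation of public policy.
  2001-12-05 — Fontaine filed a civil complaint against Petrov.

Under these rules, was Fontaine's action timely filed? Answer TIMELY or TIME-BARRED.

TIME-BARRED

The cause of action accrued on 1998-11-01, the date of the act.
Adding the 3 years base period to 1998-11-01 gives a deadline of 2001-11-01, before any tolling.
Filing on 2001-12-05 missed the 2001-11-01 deadline — the action is time-barred.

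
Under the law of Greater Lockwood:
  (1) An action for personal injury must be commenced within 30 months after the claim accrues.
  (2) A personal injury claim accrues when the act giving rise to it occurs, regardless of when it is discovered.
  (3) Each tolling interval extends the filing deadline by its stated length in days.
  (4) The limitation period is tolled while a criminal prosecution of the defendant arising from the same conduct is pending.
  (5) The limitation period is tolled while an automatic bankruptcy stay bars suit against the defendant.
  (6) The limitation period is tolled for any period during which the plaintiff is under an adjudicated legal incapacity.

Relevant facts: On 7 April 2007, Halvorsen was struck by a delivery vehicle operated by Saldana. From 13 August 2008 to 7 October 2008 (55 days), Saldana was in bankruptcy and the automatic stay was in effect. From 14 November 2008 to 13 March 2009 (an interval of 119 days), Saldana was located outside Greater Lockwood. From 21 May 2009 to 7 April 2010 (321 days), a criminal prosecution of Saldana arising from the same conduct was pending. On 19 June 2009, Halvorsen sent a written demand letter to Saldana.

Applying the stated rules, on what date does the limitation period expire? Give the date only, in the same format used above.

The claim accrued on 7 April 2007, when the wrongful act occurred.
The untolled deadline — 30 months after 7 April 2007 — is 7 October 2009.
Because the automatic bankruptcy stay ran from 13 August 2008 to 7 October 2008, the deadline is extended by 55 days to 1 December 2009.
The period was tolled for 321 days by the pending criminal prosecution (21 May 2009 to 7 April 2010), pushing the deadline to 18 October 2010.
Although the defendant's absence ran from 14 November 2008 to 13 March 2009, the stated rules do not make that a tolling event, so it is disregarded.
None of the other events listed affects the running of the period under the stated rules.

18 October 2010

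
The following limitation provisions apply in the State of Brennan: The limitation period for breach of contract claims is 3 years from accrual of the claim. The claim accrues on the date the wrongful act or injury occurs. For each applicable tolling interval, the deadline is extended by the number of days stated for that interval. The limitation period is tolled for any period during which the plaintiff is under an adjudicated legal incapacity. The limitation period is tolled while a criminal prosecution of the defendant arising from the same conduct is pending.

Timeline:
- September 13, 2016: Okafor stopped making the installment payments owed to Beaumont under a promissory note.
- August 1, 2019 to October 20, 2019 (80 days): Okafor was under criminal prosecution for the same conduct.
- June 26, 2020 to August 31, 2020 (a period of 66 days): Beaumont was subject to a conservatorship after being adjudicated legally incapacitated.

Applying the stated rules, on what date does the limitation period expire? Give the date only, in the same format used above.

December 2, 2019

The claim accrued on September 13, 2016, the date of the act.
3 years from September 13, 2016 is September 13, 2019.
Because the pending criminal prosecution ran from August 1, 2019 to October 20, 2019, the deadline is extended by 80 days to December 2, 2019.
The plaintiff's legal incapacity starting June 26, 2020 came too late — the period had run on December 2, 2019 — and so does not extend the deadline.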